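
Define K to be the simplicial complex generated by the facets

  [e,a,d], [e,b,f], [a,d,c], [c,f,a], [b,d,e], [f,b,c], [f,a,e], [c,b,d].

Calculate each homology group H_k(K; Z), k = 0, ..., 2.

H_0 ≅ Z,  H_1 = 0,  H_2 ≅ Z.

Take the total order a < b < c < d < e < f on the vertex set. Then K (dimension 2) consists of the simplices:

  0-simplices (6): a, b, c, d, e, f
  1-simplices (12): ac, ad, ae, af, bc, bd, be, bf, cd, cf, de, ef
  2-simplices (8): acd, acf, ade, aef, bcd, bcf, bde, bef

Hence C_0 ≅ Z^6, C_1 ≅ Z^12, C_2 ≅ Z^8.

The boundary map ∂_1: C_1 → C_0 is given by ∂[p,q] = [q] − [p].
The resulting 6×12 matrix has rank 5, and its Smith normal form has invariant factors (1,1,1,1,1).

Boundary ∂_2: C_2 → C_1 sends each 2-simplex [p,q,r] to [q,r] − [p,r] + [p,q]. For instance
  ∂ade = de − ae + ad,
  ∂aef = ef − af + ae.
As a 12×8 matrix over Z this has rank 7, with invariant factors (1,1,1,1,1,1,1).

Reading off H_k = ker ∂_k / im ∂_{k+1}:

  H_0: rank C_0 − rank ∂_1 = 6 − 5 = 1, and the invariant factors of ∂_1 are all 1, so H_0 ≅ Z.
  H_1: rank ker ∂_1 − rank ∂_2 = (12 − 5) − 7 = 0, and the invariant factors of ∂_2 are all 1, so H_1 ≅ 0.
  H_2: rank ker ∂_2 − rank ∂_3 = (8 − 7) − 0 = 1, and there is no ∂_3, so H_2 ≅ Z.

As a check, the Euler characteristic is 6 − 12 + 8 = 2, which agrees with 1 − 0 + 1 = 2.
(K is a triangulation of the 2-sphere S^2.)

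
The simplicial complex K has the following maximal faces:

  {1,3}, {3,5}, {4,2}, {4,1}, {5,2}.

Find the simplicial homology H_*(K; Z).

H_0 = Z,  H_1 = Z.

Fix the vertex order 1 < 2 < 3 < 4 < 5 and write every simplex with vertices in increasing order. Then dim K = 1 and the simplices of K are:

  0-simplices (5): [1], [2], [3], [4], [5]
  1-simplices (5): [1,3], [1,4], [2,4], [2,5], [3,5]

so the chain groups are C_0 ≅ Z^5, C_1 ≅ Z^5.

Boundary ∂_1: C_1 → C_0 sends each edge [p,q] (with p < q) to q − p. For instance
  ∂[3,5] = [5] − [3].
As a 5×5 matrix over Z this has rank 4, with invariant factors (1,1,1,1).

Computing H_k = (kernel of ∂_k) / (image of ∂_{k+1}):

  H_0: rank C_0 − rank ∂_1 = 5 − 4 = 1, and the invariant factors of ∂_1 are all 1, so H_0 = Z.
  H_1: rank ker ∂_1 − rank ∂_2 = (5 − 4) − 0 = 1, and there is no ∂_2, so H_1 = Z.

(K is a triangulation of the circle S^1.)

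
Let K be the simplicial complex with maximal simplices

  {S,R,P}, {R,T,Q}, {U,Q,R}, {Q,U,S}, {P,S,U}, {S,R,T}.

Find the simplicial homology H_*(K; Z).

H_0 = Z,  H_1 = Z,  H_2 = 0.

Order the vertices as P < Q < R < S < T < U. Listing each simplex with vertices in this order, K has dimension 2 with simplices:

  0-simplices (6): P, Q, R, S, T, U
  1-simplices (12): PR, PS, PU, QR, QS, QT, QU, RS, RT, RU, ST, SU
  2-simplices (6): PRS, PSU, QRT, QRU, QSU, RST

Hence C_0 ≅ Z^6, C_1 ≅ Z^12, C_2 ≅ Z^6.

∂_1: C_1 → C_0 sends each edge [p,q] (with p < q) to q − p. For instance
  ∂QT = T − Q.
The resulting 6×12 matrix has rank 5, and its Smith normal form has invariant factors (1,1,1,1,1).

Boundary ∂_2: C_2 → C_1 sends each 2-simplex [p,q,r] to [q,r] − [p,r] + [p,q]. For instance
  ∂PRS = RS − PS + PR,
  ∂QRT = RT − QT + QR.
The resulting 12×6 matrix has rank 6, and its Smith normal form has invariant factors (1,1,1,1,1,1).

Computing H_k = (kernel of ∂_k) / (image of ∂_{k+1}):

  H_0: rank C_0 − rank ∂_1 = 6 − 5 = 1, and the invariant factors of ∂_1 are all 1, so H_0 ≅ Z.
  H_1: rank ker ∂_1 − rank ∂_2 = (12 − 5) − 6 = 1, and the invariant factors of ∂_2 are all 1, so H_1 ≅ Z.
  H_2: rank ker ∂_2 − rank ∂_3 = (6 − 6) − 0 = 0, and there is no ∂_3, so H_2 ≅ 0.

As a check, the Euler characteristic is 6 − 12 + 6 = 0, which agrees with 1 − 1 + 0 = 0.
(K is a triangulation of the cylinder S^1 x I.)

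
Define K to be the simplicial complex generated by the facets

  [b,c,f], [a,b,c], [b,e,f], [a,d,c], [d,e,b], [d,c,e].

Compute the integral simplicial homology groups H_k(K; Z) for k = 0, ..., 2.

Order the vertices as a < b < c < d < e < f. Listing each simplex with vertices in this order, K has dimension 2 with simplices:

  0-simplices (6): a, b, c, d, e, f
  1-simplices (12): ab, ac, ad, bc, bd, be, bf, cd, ce, cf, de, ef
  2-simplices (6): abc, acd, bcf, bde, bef, cde

Hence C_0 ≅ Z^6, C_1 ≅ Z^12, C_2 ≅ Z^6.

∂_1: C_1 → C_0 maps an edge to its endpoints' difference, ∂[p,q] = q − p.
This gives a 6×12 integer matrix of rank 5; reducing to Smith normal form yields diagonal entries (1,1,1,1,1).

Boundary ∂_2: C_2 → C_1 acts by ∂[p,q,r] = [q,r] − [p,r] + [p,q]. For instance
  ∂abc = bc − ac + ab,
  ∂cde = de − ce + cd.
This gives a 12×6 integer matrix of rank 6; reducing to Smith normal form yields diagonal entries (1,1,1,1,1,1).

From H_k ≅ ker(∂_k) / im(∂_{k+1}) we obtain:

  H_0: rank C_0 − rank ∂_1 = 6 − 5 = 1, and the invariant factors of ∂_1 are all 1, so H_0 ≅ Z.
  H_1: rank ker ∂_1 − rank ∂_2 = (12 − 5) − 6 = 1, and the invariant factors of ∂_2 are all 1, so H_1 ≅ Z.
  H_2: rank ker ∂_2 − rank ∂_3 = (6 − 6) − 0 = 0, and there is no ∂_3, so H_2 ≅ 0.

H_0 = Z,  H_1 = Z,  H_2 = 0.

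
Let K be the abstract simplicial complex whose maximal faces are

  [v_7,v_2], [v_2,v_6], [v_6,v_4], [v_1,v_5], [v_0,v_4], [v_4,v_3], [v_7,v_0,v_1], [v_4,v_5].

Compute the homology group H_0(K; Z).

Fix the vertex order v_0 < v_1 < v_2 < v_3 < v_4 < v_5 < v_6 < v_7 and write every simplex with vertices in increasing order. Then dim K = 2 and the simplices of K are:

  0-simplices (8): [v_0], [v_1], [v_2], [v_3], [v_4], [v_5], [v_6], [v_7]
  1-simplices (10): [v_0,v_1], [v_0,v_4], [v_0,v_7], [v_1,v_5], [v_1,v_7], [v_2,v_6], [v_2,v_7], [v_3,v_4], [v_4,v_5], [v_4,v_6]
  2-simplices (1): [v_0,v_1,v_7]

so the chain groups are C_0 ≅ Z^8, C_1 ≅ Z^10, C_2 ≅ Z^1.

∂_1: C_1 → C_0 sends each edge [p,q] (with p < q) to q − p.
As a 8×10 matrix over Z this has rank 7, with invariant factors (1,1,1,1,1,1,1).

Boundary ∂_2: C_2 → C_1 sends each 2-simplex [p,q,r] to [q,r] − [p,r] + [p,q]. For instance
  ∂[v_0,v_1,v_7] = [v_1,v_7] − [v_0,v_7] + [v_0,v_1].
The 10×1 boundary matrix has rank 1 and Smith normal form diag(1).

Reading off H_k = ker ∂_k / im ∂_{k+1}:

  H_0: rank C_0 − rank ∂_1 = 8 − 7 = 1, and the invariant factors of ∂_1 are all 1, so H_0 = Z.

H_0 = Z.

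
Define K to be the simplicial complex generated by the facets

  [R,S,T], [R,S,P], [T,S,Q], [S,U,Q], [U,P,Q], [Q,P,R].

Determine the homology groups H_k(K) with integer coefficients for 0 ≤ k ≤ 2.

H_0 = Z,  H_1 = Z,  H_2 = 0.

Fix the vertex order P < Q < R < S < T < U and write every simplex with vertices in increasing order. Then dim K = 2 and the simplices of K are:

  0-simplices (6): P, Q, R, S, T, U
  1-simplices (12): PQ, PR, PS, PU, QR, QS, QT, QU, RS, RT, ST, SU
  2-simplices (6): PQR, PQU, PRS, QST, QSU, RST

Hence C_0 ≅ Z^6, C_1 ≅ Z^12, C_2 ≅ Z^6.

∂_1: C_1 → C_0 sends each edge [p,q] (with p < q) to q − p. For instance
  ∂PU = U − P.
This gives a 6×12 integer matrix of rank 5; reducing to Smith normal form yields diagonal entries (1,1,1,1,1).

The boundary map ∂_2: C_2 → C_1 sends each 2-simplex [p,q,r] to [q,r] − [p,r] + [p,q]. For instance
  ∂PQU = QU − PU + PQ,
  ∂QST = ST − QT + QS.
This gives a 12×6 integer matrix of rank 6; reducing to Smith normal form yields diagonal entries (1,1,1,1,1,1).

Computing H_k = (kernel of ∂_k) / (image of ∂_{k+1}):

  H_0: rank C_0 − rank ∂_1 = 6 − 5 = 1, and the invariant factors of ∂_1 are all 1, so H_0 ≅ Z.
  H_1: rank ker ∂_1 − rank ∂_2 = (12 − 5) − 6 = 1, and the invariant factors of ∂_2 are all 1, so H_1 ≅ Z.
  H_2: rank ker ∂_2 − rank ∂_3 = (6 − 6) − 0 = 0, and there is no ∂_3, so H_2 ≅ 0.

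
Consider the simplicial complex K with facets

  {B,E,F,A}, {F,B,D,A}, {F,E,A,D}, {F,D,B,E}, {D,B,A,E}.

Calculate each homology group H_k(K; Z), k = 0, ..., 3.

H_0 ≅ Z,  H_1 = 0,  H_2 = 0,  H_3 ≅ Z.

Order the vertices as A < B < D < E < F. Listing each simplex with vertices in this order, K has dimension 3 with simplices:

  0-simplices (5): A, B, D, E, F
  1-simplices (10): AB, AD, AE, AF, BD, BE, BF, DE, DF, EF
  2-simplices (10): ABD, ABE, ABF, ADE, ADF, AEF, BDE, BDF, BEF, DEF
  3-simplices (5): ABDE, ABDF, ABEF, ADEF, BDEF

giving chain groups C_0 ≅ Z^5, C_1 ≅ Z^10, C_2 ≅ Z^10, C_3 ≅ Z^5.

The boundary map ∂_1: C_1 → C_0 is given by ∂[p,q] = [q] − [p]. For instance
  ∂AB = B − A.
The 5×10 boundary matrix has rank 4 and Smith normal form diag(1,1,1,1).

The boundary map ∂_2: C_2 → C_1 sends each 2-simplex [p,q,r] to [q,r] − [p,r] + [p,q]. For instance
  ∂DEF = EF − DF + DE,
  ∂ABD = BD − AD + AB.
The 10×10 boundary matrix has rank 6 and Smith normal form diag(1,1,1,1,1,1).

∂_3: C_3 → C_2 sends each 3-simplex σ to the alternating sum Σ_i (−1)^i (σ with its i-th vertex removed). For instance
  ∂ABDF = BDF − ADF + ABF − ABD,
  ∂ABEF = BEF − AEF + ABF − ABE.
As a 10×5 matrix over Z this has rank 4, with invariant factors (1,1,1,1).

Computing H_k = (kernel of ∂_k) / (image of ∂_{k+1}):

  H_0: rank C_0 − rank ∂_1 = 5 − 4 = 1, and the invariant factors of ∂_1 are all 1, so H_0 = Z.
  H_1: rank ker ∂_1 − rank ∂_2 = (10 − 4) − 6 = 0, and the invariant factors of ∂_2 are all 1, so H_1 = 0.
  H_2: rank ker ∂_2 − rank ∂_3 = (10 − 6) − 4 = 0, and the invariant factors of ∂_3 are all 1, so H_2 = 0.
  H_3: rank ker ∂_3 − rank ∂_4 = (5 − 4) − 0 = 1, and there is no ∂_4, so H_3 = Z.

(K is a triangulation of the 3-sphere S^3.)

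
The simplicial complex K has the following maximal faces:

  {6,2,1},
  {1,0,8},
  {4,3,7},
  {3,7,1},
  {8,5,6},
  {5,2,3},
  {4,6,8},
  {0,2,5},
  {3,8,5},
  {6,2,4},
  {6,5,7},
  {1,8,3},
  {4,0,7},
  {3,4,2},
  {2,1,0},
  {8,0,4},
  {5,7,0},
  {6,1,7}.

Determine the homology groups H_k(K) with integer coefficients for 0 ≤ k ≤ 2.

Order the vertices as 0 < 1 < 2 < 3 < 4 < 5 < 6 < 7 < 8. Listing each simplex with vertices in this order, K has dimension 2 with simplices:

  0-simplices (9): [0], [1], [2], [3], [4], [5], [6], [7], [8]
  1-simplices (27): (27 of them)
  2-simplices (18): [0,1,2], [0,1,8], [0,2,5], [0,4,7], [0,4,8], [0,5,7], [1,2,6], [1,3,7], [1,3,8], [1,6,7], [2,3,4], [2,3,5], [2,4,6], [3,4,7], [3,5,8], [4,6,8], [5,6,7], [5,6,8]

giving chain groups C_0 ≅ Z^9, C_1 ≅ Z^27, C_2 ≅ Z^18.

Boundary ∂_1: C_1 → C_0 sends each edge [p,q] (with p < q) to q − p. For instance
  ∂[0,7] = [7] − [0].
The 9×27 boundary matrix has rank 8 and Smith normal form diag(1,1,1,1,1,1,1,1).

Boundary ∂_2: C_2 → C_1 maps a triangle to the signed sum of its edges. For instance
  ∂[3,5,8] = [5,8] − [3,8] + [3,5],
  ∂[1,3,7] = [3,7] − [1,7] + [1,3].
This gives a 27×18 integer matrix of rank 17; reducing to Smith normal form yields diagonal entries (1,1,1,1,1,1,1,1,1,1,1,1,1,1,1,1,1).

Computing H_k = (kernel of ∂_k) / (image of ∂_{k+1}):

  H_0: rank C_0 − rank ∂_1 = 9 − 8 = 1, and the invariant factors of ∂_1 are all 1, so H_0 = Z.
  H_1: rank ker ∂_1 − rank ∂_2 = (27 − 8) − 17 = 2, and the invariant factors of ∂_2 are all 1, so H_1 = Z^2.
  H_2: rank ker ∂_2 − rank ∂_3 = (18 − 17) − 0 = 1, and there is no ∂_3, so H_2 = Z.

As a check, the Euler characteristic is 9 − 27 + 18 = 0, which agrees with 1 − 2 + 1 = 0.

H_0 ≅ Z,  H_1 ≅ Z^2,  H_2 ≅ Z.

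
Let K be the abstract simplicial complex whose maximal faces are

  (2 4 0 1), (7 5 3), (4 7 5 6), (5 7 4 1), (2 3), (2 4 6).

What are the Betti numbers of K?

Fix the vertex order 0 < 1 < 2 < 3 < 4 < 5 < 6 < 7 and write every simplex with vertices in increasing order. Then dim K = 3 and the simplices of K are:

  0-simplices (8): [0], [1], [2], [3], [4], [5], [6], [7]
  1-simplices (18): [0,1], [0,2], [0,4], [1,2], [1,4], [1,5], [1,7], [2,3], [2,4], [2,6], [3,5], [3,7], [4,5], [4,6], [4,7], [5,6], [5,7], [6,7]
  2-simplices (13): [0,1,2], [0,1,4], [0,2,4], [1,2,4], [1,4,5], [1,4,7], [1,5,7], [2,4,6], [3,5,7], [4,5,6], [4,5,7], [4,6,7], [5,6,7]
  3-simplices (3): [0,1,2,4], [1,4,5,7], [4,5,6,7]

Hence C_0 ≅ Z^8, C_1 ≅ Z^18, C_2 ≅ Z^13, C_3 ≅ Z^3.

∂_1: C_1 → C_0 sends each edge [p,q] (with p < q) to q − p. For instance
  ∂[1,2] = [2] − [1].
The resulting 8×18 matrix has rank 7, and its Smith normal form has invariant factors (1,1,1,1,1,1,1).

Boundary ∂_2: C_2 → C_1 acts by ∂[p,q,r] = [q,r] − [p,r] + [p,q]. For instance
  ∂[1,4,7] = [4,7] − [1,7] + [1,4],
  ∂[1,2,4] = [2,4] − [1,4] + [1,2].
The 18×13 boundary matrix has rank 10 and Smith normal form diag(1,1,1,1,1,1,1,1,1,1).

The boundary map ∂_3: C_3 → C_2 sends each 3-simplex σ to the alternating sum Σ_i (−1)^i (σ with its i-th vertex removed). For instance
  ∂[1,4,5,7] = [4,5,7] − [1,5,7] + [1,4,7] − [1,4,5],
  ∂[0,1,2,4] = [1,2,4] − [0,2,4] + [0,1,4] − [0,1,2].
As a 13×3 matrix over Z this has rank 3, with invariant factors (1,1,1).

From H_k ≅ ker(∂_k) / im(∂_{k+1}) we obtain:

  H_0: rank C_0 − rank ∂_1 = 8 − 7 = 1, and the invariant factors of ∂_1 are all 1, so H_0 ≅ Z.
  H_1: rank ker ∂_1 − rank ∂_2 = (18 − 7) − 10 = 1, and the invariant factors of ∂_2 are all 1, so H_1 ≅ Z.
  H_2: rank ker ∂_2 − rank ∂_3 = (13 − 10) − 3 = 0, and the invariant factors of ∂_3 are all 1, so H_2 ≅ 0.
  H_3: rank ker ∂_3 − rank ∂_4 = (3 − 3) − 0 = 0, and there is no ∂_4, so H_3 ≅ 0.

Hence the Betti numbers are b_0 = 1, b_1 = 1, b_2 = 0, b_3 = 0.

b_0 = 1, b_1 = 1, b_2 = 0, b_3 = 0.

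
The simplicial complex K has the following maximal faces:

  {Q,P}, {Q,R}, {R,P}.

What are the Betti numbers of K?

Fix the vertex order P < Q < R and write every simplex with vertices in increasing order. Then dim K = 1 and the simplices of K are:

  0-simplices (3): P, Q, R
  1-simplices (3): PQ, PR, QR

giving chain groups C_0 ≅ Z^3, C_1 ≅ Z^3.

Boundary ∂_1: C_1 → C_0 maps an edge to its endpoints' difference, ∂[p,q] = q − p.
This gives a 3×3 integer matrix of rank 2; reducing to Smith normal form yields diagonal entries (1,1).

Reading off H_k = ker ∂_k / im ∂_{k+1}:

  H_0: rank C_0 − rank ∂_1 = 3 − 2 = 1, and the invariant factors of ∂_1 are all 1, so H_0 ≅ Z.
  H_1: rank ker ∂_1 − rank ∂_2 = (3 − 2) − 0 = 1, and there is no ∂_2, so H_1 ≅ Z.

As a check, the Euler characteristic is 3 − 3 = 0, which agrees with 1 − 1 = 0.

Hence the Betti numbers are b_0 = 1, b_1 = 1.

b_0 = 1, b_1 = 1.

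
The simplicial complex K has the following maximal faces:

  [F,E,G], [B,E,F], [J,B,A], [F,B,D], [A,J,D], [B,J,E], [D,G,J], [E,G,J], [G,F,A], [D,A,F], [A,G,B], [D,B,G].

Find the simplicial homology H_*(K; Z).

H_0 = Z,  H_1 = Z/2,  H_2 = 0.

Order the vertices as A < B < D < E < F < G < J. Listing each simplex with vertices in this order, K has dimension 2 with simplices:

  0-simplices (7): A, B, D, E, F, G, J
  1-simplices (18): AB, AD, AF, AG, AJ, BD, BE, BF, BG, BJ, DF, DG, DJ, EF, EG, EJ, FG, GJ
  2-simplices (12): ABG, ABJ, ADF, ADJ, AFG, BDF, BDG, BEF, BEJ, DGJ, EFG, EGJ

so the chain groups are C_0 ≅ Z^7, C_1 ≅ Z^18, C_2 ≅ Z^12.

Boundary ∂_1: C_1 → C_0 is given by ∂[p,q] = [q] − [p]. For instance
  ∂EJ = J − E.
The resulting 7×18 matrix has rank 6, and its Smith normal form has invariant factors (1,1,1,1,1,1).

∂_2: C_2 → C_1 acts by ∂[p,q,r] = [q,r] − [p,r] + [p,q]. For instance
  ∂ADF = DF − AF + AD,
  ∂ADJ = DJ − AJ + AD.
The 18×12 boundary matrix has rank 12 and Smith normal form diag(1,1,1,1,1,1,1,1,1,1,1,2).

Reading off H_k = ker ∂_k / im ∂_{k+1}:

  H_0: rank C_0 − rank ∂_1 = 7 − 6 = 1, and the invariant factors of ∂_1 are all 1, so H_0 = Z.
  H_1: rank ker ∂_1 − rank ∂_2 = (18 − 6) − 12 = 0, and ∂_2 has invariant factor 2 > 1, so H_1 = Z/2.
  H_2: rank ker ∂_2 − rank ∂_3 = (12 − 12) − 0 = 0, and there is no ∂_3, so H_2 = 0.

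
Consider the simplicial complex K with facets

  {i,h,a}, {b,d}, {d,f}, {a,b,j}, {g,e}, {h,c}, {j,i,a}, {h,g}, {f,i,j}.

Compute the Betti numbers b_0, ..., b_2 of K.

b_0 = 1, b_1 = 1, b_2 = 0.

Order the vertices as a < b < c < d < e < f < g < h < i < j. Listing each simplex with vertices in this order, K has dimension 2 with simplices:

  0-simplices (10): a, b, c, d, e, f, g, h, i, j
  1-simplices (14): ab, ah, ai, aj, bd, bj, ch, df, eg, fi, fj, gh, hi, ij
  2-simplices (4): abj, ahi, aij, fij

giving chain groups C_0 ≅ Z^10, C_1 ≅ Z^14, C_2 ≅ Z^4.

The boundary map ∂_1: C_1 → C_0 sends each edge [p,q] (with p < q) to q − p. For instance
  ∂ai = i − a.
The 10×14 boundary matrix has rank 9 and Smith normal form diag(1,1,1,1,1,1,1,1,1).

The boundary map ∂_2: C_2 → C_1 acts by ∂[p,q,r] = [q,r] − [p,r] + [p,q]. For instance
  ∂ahi = hi − ai + ah,
  ∂abj = bj − aj + ab.
The resulting 14×4 matrix has rank 4, and its Smith normal form has invariant factors (1,1,1,1).

Computing H_k = (kernel of ∂_k) / (image of ∂_{k+1}):

  H_0: rank C_0 − rank ∂_1 = 10 − 9 = 1, and the invariant factors of ∂_1 are all 1, so H_0 = Z.
  H_1: rank ker ∂_1 − rank ∂_2 = (14 − 9) − 4 = 1, and the invariant factors of ∂_2 are all 1, so H_1 = Z.
  H_2: rank ker ∂_2 − rank ∂_3 = (4 − 4) − 0 = 0, and there is no ∂_3, so H_2 = 0.

Hence the Betti numbers are b_0 = 1, b_1 = 1, b_2 = 0.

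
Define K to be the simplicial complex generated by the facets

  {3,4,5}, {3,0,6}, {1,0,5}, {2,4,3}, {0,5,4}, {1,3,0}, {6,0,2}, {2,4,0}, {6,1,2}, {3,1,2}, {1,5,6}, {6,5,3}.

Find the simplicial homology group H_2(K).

We work with the vertex ordering 0 < 1 < 2 < 3 < 4 < 5 < 6. The simplices of K, each written with vertices in increasing order, are:

  0-simplices (7): [0], [1], [2], [3], [4], [5], [6]
  1-simplices (18): [0,1], [0,2], [0,3], [0,4], [0,5], [0,6], [1,2], [1,3], [1,5], [1,6], [2,3], [2,4], [2,6], [3,4], [3,5], [3,6], [4,5], [5,6]
  2-simplices (12): [0,1,3], [0,1,5], [0,2,4], [0,2,6], [0,3,6], [0,4,5], [1,2,3], [1,2,6], [1,5,6], [2,3,4], [3,4,5], [3,5,6]

giving chain groups C_0 ≅ Z^7, C_1 ≅ Z^18, C_2 ≅ Z^12.

The boundary map ∂_1: C_1 → C_0 maps an edge to its endpoints' difference, ∂[p,q] = q − p. For instance
  ∂[5,6] = [6] − [5].
The 7×18 boundary matrix has rank 6 and Smith normal form diag(1,1,1,1,1,1).

The boundary map ∂_2: C_2 → C_1 maps a triangle to the signed sum of its edges. For instance
  ∂[1,2,6] = [2,6] − [1,6] + [1,2],
  ∂[1,2,3] = [2,3] − [1,3] + [1,2].
The 18×12 boundary matrix has rank 12 and Smith normal form diag(1,1,1,1,1,1,1,1,1,1,1,2).

Reading off H_k = ker ∂_k / im ∂_{k+1}:

  H_2: rank ker ∂_2 − rank ∂_3 = (12 − 12) − 0 = 0, and there is no ∂_3, so H_2 ≅ 0.

(K is a triangulation of the real projective plane RP^2.)

H_2 = 0.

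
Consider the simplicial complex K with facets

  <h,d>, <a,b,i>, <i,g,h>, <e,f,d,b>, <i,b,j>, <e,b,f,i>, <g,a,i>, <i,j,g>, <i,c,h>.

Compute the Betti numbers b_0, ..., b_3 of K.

We work with the vertex ordering a < b < c < d < e < f < g < h < i < j. The simplices of K, each written with vertices in increasing order, are:

  0-simplices (10): a, b, c, d, e, f, g, h, i, j
  1-simplices (21): ab, ag, ai, bd, be, bf, bi, bj, ch, ci, de, df, dh, ef, ei, fi, gh, gi, gj, hi, ij
  2-simplices (13): abi, agi, bde, bdf, bef, bei, bfi, bij, chi, def, efi, ghi, gij
  3-simplices (2): bdef, befi

giving chain groups C_0 ≅ Z^10, C_1 ≅ Z^21, C_2 ≅ Z^13, C_3 ≅ Z^2.

The boundary map ∂_1: C_1 → C_0 maps an edge to its endpoints' difference, ∂[p,q] = q − p.
This gives a 10×21 integer matrix of rank 9; reducing to Smith normal form yields diagonal entries (1,1,1,1,1,1,1,1,1).

Boundary ∂_2: C_2 → C_1 sends each 2-simplex [p,q,r] to [q,r] − [p,r] + [p,q]. For instance
  ∂gij = ij − gj + gi,
  ∂abi = bi − ai + ab.
The resulting 21×13 matrix has rank 11, and its Smith normal form has invariant factors (1,1,1,1,1,1,1,1,1,1,1).

The boundary map ∂_3: C_3 → C_2 sends each 3-simplex σ to the alternating sum Σ_i (−1)^i (σ with its i-th vertex removed). For instance
  ∂befi = efi − bfi + bei − bef,
  ∂bdef = def − bef + bdf − bde.
The resulting 13×2 matrix has rank 2, and its Smith normal form has invariant factors (1,1).

Reading off H_k = ker ∂_k / im ∂_{k+1}:

  H_0: rank C_0 − rank ∂_1 = 10 − 9 = 1, and the invariant factors of ∂_1 are all 1, so H_0 = Z.
  H_1: rank ker ∂_1 − rank ∂_2 = (21 − 9) − 11 = 1, and the invariant factors of ∂_2 are all 1, so H_1 = Z.
  H_2: rank ker ∂_2 − rank ∂_3 = (13 − 11) − 2 = 0, and the invariant factors of ∂_3 are all 1, so H_2 = 0.
  H_3: rank ker ∂_3 − rank ∂_4 = (2 − 2) − 0 = 0, and there is no ∂_4, so H_3 = 0.

As a check, the Euler characteristic is 10 − 21 + 13 − 2 = 0, which agrees with 1 − 1 + 0 − 0 = 0.

Hence the Betti numbers are b_0 = 1, b_1 = 1, b_2 = 0, b_3 = 0.

b_0 = 1, b_1 = 1, b_2 = 0, b_3 = 0.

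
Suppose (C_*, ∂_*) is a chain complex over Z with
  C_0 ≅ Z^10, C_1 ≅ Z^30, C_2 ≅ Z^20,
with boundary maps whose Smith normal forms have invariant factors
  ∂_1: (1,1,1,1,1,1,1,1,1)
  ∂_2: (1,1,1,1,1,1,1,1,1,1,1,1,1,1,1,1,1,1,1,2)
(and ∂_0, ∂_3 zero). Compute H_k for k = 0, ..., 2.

H_0 ≅ Z,  H_1 ≅ Z ⊕ Z_2,  H_2 = 0.

H_0: b_0 = 10 − 0 − 9 = 1; torsion from ∂_1 factors > 1: none. So H_0 ≅ Z.
H_1: b_1 = 30 − 9 − 20 = 1; torsion from ∂_2 factors > 1: [2]. So H_1 ≅ Z ⊕ Z_2.
H_2: b_2 = 20 − 20 − 0 = 0; torsion from ∂_3 factors > 1: none. So H_2 ≅ 0.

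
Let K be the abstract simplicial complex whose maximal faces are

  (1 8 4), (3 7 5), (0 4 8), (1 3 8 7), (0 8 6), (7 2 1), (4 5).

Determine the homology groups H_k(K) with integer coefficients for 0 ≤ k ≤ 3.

H_0 ≅ Z,  H_1 ≅ Z,  H_2 = 0,  H_3 = 0.

Take the total order 0 < 1 < 2 < 3 < 4 < 5 < 6 < 7 < 8 on the vertex set. Then K (dimension 3) consists of the simplices:

  0-simplices (9): [0], [1], [2], [3], [4], [5], [6], [7], [8]
  1-simplices (17): [0,4], [0,6], [0,8], [1,2], [1,3], [1,4], [1,7], [1,8], [2,7], [3,5], [3,7], [3,8], [4,5], [4,8], [5,7], [6,8], [7,8]
  2-simplices (9): [0,4,8], [0,6,8], [1,2,7], [1,3,7], [1,3,8], [1,4,8], [1,7,8], [3,5,7], [3,7,8]
  3-simplices (1): [1,3,7,8]

Hence C_0 ≅ Z^9, C_1 ≅ Z^17, C_2 ≅ Z^9, C_3 ≅ Z^1.

The boundary map ∂_1: C_1 → C_0 maps an edge to its endpoints' difference, ∂[p,q] = q − p. For instance
  ∂[4,5] = [5] − [4].
This gives a 9×17 integer matrix of rank 8; reducing to Smith normal form yields diagonal entries (1,1,1,1,1,1,1,1).

∂_2: C_2 → C_1 sends each 2-simplex [p,q,r] to [q,r] − [p,r] + [p,q]. For instance
  ∂[0,4,8] = [4,8] − [0,8] + [0,4],
  ∂[1,2,7] = [2,7] − [1,7] + [1,2].
As a 17×9 matrix over Z this has rank 8, with invariant factors (1,1,1,1,1,1,1,1).

The boundary map ∂_3: C_3 → C_2 sends each 3-simplex σ to the alternating sum Σ_i (−1)^i (σ with its i-th vertex removed). For instance
  ∂[1,3,7,8] = [3,7,8] − [1,7,8] + [1,3,8] − [1,3,7].
The 9×1 boundary matrix has rank 1 and Smith normal form diag(1).

Now H_k = ker ∂_k / im ∂_{k+1}, so:

  H_0: rank C_0 − rank ∂_1 = 9 − 8 = 1, and the invariant factors of ∂_1 are all 1, so H_0 = Z.
  H_1: rank ker ∂_1 − rank ∂_2 = (17 − 8) − 8 = 1, and the invariant factors of ∂_2 are all 1, so H_1 = Z.
  H_2: rank ker ∂_2 − rank ∂_3 = (9 − 8) − 1 = 0, and the invariant factors of ∂_3 are all 1, so H_2 = 0.
  H_3: rank ker ∂_3 − rank ∂_4 = (1 − 1) − 0 = 0, and there is no ∂_4, so H_3 = 0.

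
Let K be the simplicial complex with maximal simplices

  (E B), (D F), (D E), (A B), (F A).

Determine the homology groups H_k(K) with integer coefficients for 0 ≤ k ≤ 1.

H_0 ≅ Z,  H_1 ≅ Z.

Take the total order A < B < D < E < F on the vertex set. Then K (dimension 1) consists of the simplices:

  0-simplices (5): A, B, D, E, F
  1-simplices (5): AB, AF, BE, DE, DF

giving chain groups C_0 ≅ Z^5, C_1 ≅ Z^5.

The boundary map ∂_1: C_1 → C_0 sends each edge [p,q] (with p < q) to q − p. For instance
  ∂AB = B − A.
This gives a 5×5 integer matrix of rank 4; reducing to Smith normal form yields diagonal entries (1,1,1,1).

Now H_k = ker ∂_k / im ∂_{k+1}, so:

  H_0: rank C_0 − rank ∂_1 = 5 − 4 = 1, and the invariant factors of ∂_1 are all 1, so H_0 = Z.
  H_1: rank ker ∂_1 − rank ∂_2 = (5 − 4) − 0 = 1, and there is no ∂_2, so H_1 = Z.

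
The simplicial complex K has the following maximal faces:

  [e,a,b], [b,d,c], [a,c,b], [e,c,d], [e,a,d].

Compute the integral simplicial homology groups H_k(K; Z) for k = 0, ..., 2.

H_0 ≅ Z,  H_1 ≅ Z,  H_2 = 0.

Take the total order a < b < c < d < e on the vertex set. Then K (dimension 2) consists of the simplices:

  0-simplices (5): a, b, c, d, e
  1-simplices (10): ab, ac, ad, ae, bc, bd, be, cd, ce, de
  2-simplices (5): abc, abe, ade, bcd, cde

Hence C_0 ≅ Z^5, C_1 ≅ Z^10, C_2 ≅ Z^5.

∂_1: C_1 → C_0 sends each edge [p,q] (with p < q) to q − p.
This gives a 5×10 integer matrix of rank 4; reducing to Smith normal form yields diagonal entries (1,1,1,1).

The boundary map ∂_2: C_2 → C_1 acts by ∂[p,q,r] = [q,r] − [p,r] + [p,q]. For instance
  ∂bcd = cd − bd + bc,
  ∂ade = de − ae + ad.
The 10×5 boundary matrix has rank 5 and Smith normal form diag(1,1,1,1,1).

Computing H_k = (kernel of ∂_k) / (image of ∂_{k+1}):

  H_0: rank C_0 − rank ∂_1 = 5 − 4 = 1, and the invariant factors of ∂_1 are all 1, so H_0 = Z.
  H_1: rank ker ∂_1 − rank ∂_2 = (10 − 4) − 5 = 1, and the invariant factors of ∂_2 are all 1, so H_1 = Z.
  H_2: rank ker ∂_2 − rank ∂_3 = (5 − 5) − 0 = 0, and there is no ∂_3, so H_2 = 0.

As a check, the Euler characteristic is 5 − 10 + 5 = 0, which agrees with 1 − 1 + 0 = 0.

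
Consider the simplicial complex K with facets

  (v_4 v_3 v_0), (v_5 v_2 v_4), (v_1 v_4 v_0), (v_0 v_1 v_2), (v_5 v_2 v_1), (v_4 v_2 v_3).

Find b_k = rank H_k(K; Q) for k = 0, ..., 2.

b_0 = 1, b_1 = 1, b_2 = 0.

We work with the vertex ordering v_0 < v_1 < v_2 < v_3 < v_4 < v_5. The simplices of K, each written with vertices in increasing order, are:

  0-simplices (6): [v_0], [v_1], [v_2], [v_3], [v_4], [v_5]
  1-simplices (12): [v_0,v_1], [v_0,v_2], [v_0,v_3], [v_0,v_4], [v_1,v_2], [v_1,v_4], [v_1,v_5], [v_2,v_3], [v_2,v_4], [v_2,v_5], [v_3,v_4], [v_4,v_5]
  2-simplices (6): [v_0,v_1,v_2], [v_0,v_1,v_4], [v_0,v_3,v_4], [v_1,v_2,v_5], [v_2,v_3,v_4], [v_2,v_4,v_5]

so the chain groups are C_0 ≅ Z^6, C_1 ≅ Z^12, C_2 ≅ Z^6.

Boundary ∂_1: C_1 → C_0 sends each edge [p,q] (with p < q) to q − p. For instance
  ∂[v_3,v_4] = [v_4] − [v_3].
As a 6×12 matrix over Z this has rank 5, with invariant factors (1,1,1,1,1).

∂_2: C_2 → C_1 maps a triangle to the signed sum of its edges. For instance
  ∂[v_2,v_3,v_4] = [v_3,v_4] − [v_2,v_4] + [v_2,v_3],
  ∂[v_0,v_1,v_4] = [v_1,v_4] − [v_0,v_4] + [v_0,v_1].
This gives a 12×6 integer matrix of rank 6; reducing to Smith normal form yields diagonal entries (1,1,1,1,1,1).

Reading off H_k = ker ∂_k / im ∂_{k+1}:

  H_0: rank C_0 − rank ∂_1 = 6 − 5 = 1, and the invariant factors of ∂_1 are all 1, so H_0 ≅ Z.
  H_1: rank ker ∂_1 − rank ∂_2 = (12 − 5) − 6 = 1, and the invariant factors of ∂_2 are all 1, so H_1 ≅ Z.
  H_2: rank ker ∂_2 − rank ∂_3 = (6 − 6) − 0 = 0, and there is no ∂_3, so H_2 ≅ 0.

(K is a triangulation of the cylinder S^1 x I.)

Hence the Betti numbers are b_0 = 1, b_1 = 1, b_2 = 0.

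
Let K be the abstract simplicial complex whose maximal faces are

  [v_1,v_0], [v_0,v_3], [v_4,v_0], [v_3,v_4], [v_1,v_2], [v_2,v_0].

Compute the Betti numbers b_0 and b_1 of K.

We work with the vertex ordering v_0 < v_1 < v_2 < v_3 < v_4. The simplices of K, each written with vertices in increasing order, are:

  0-simplices (5): [v_0], [v_1], [v_2], [v_3], [v_4]
  1-simplices (6): [v_0,v_1], [v_0,v_2], [v_0,v_3], [v_0,v_4], [v_1,v_2], [v_3,v_4]

Hence C_0 ≅ Z^5, C_1 ≅ Z^6.

Boundary ∂_1: C_1 → C_0 maps an edge to its endpoints' difference, ∂[p,q] = q − p.
As a 5×6 matrix over Z this has rank 4, with invariant factors (1,1,1,1).

Now H_k = ker ∂_k / im ∂_{k+1}, so:

  H_0: rank C_0 − rank ∂_1 = 5 − 4 = 1, and the invariant factors of ∂_1 are all 1, so H_0 ≅ Z.
  H_1: rank ker ∂_1 − rank ∂_2 = (6 − 4) − 0 = 2, and there is no ∂_2, so H_1 ≅ Z^2.

Hence the Betti numbers are b_0 = 1, b_1 = 2.

b_0 = 1, b_1 = 2.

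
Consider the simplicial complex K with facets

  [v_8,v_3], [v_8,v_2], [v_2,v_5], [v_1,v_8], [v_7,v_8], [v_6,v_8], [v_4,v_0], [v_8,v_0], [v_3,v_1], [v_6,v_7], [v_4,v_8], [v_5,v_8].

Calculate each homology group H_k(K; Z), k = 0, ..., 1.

Take the total order v_0 < v_1 < v_2 < v_3 < v_4 < v_5 < v_6 < v_7 < v_8 on the vertex set. Then K (dimension 1) consists of the simplices:

  0-simplices (9): [v_0], [v_1], [v_2], [v_3], [v_4], [v_5], [v_6], [v_7], [v_8]
  1-simplices (12): [v_0,v_4], [v_0,v_8], [v_1,v_3], [v_1,v_8], [v_2,v_5], [v_2,v_8], [v_3,v_8], [v_4,v_8], [v_5,v_8], [v_6,v_7], [v_6,v_8], [v_7,v_8]

Hence C_0 ≅ Z^9, C_1 ≅ Z^12.

Boundary ∂_1: C_1 → C_0 maps an edge to its endpoints' difference, ∂[p,q] = q − p.
The 9×12 boundary matrix has rank 8 and Smith normal form diag(1,1,1,1,1,1,1,1).

Reading off H_k = ker ∂_k / im ∂_{k+1}:

  H_0: rank C_0 − rank ∂_1 = 9 − 8 = 1, and the invariant factors of ∂_1 are all 1, so H_0 = Z.
  H_1: rank ker ∂_1 − rank ∂_2 = (12 − 8) − 0 = 4, and there is no ∂_2, so H_1 = Z^4.

As a check, the Euler characteristic is 9 − 12 = -3, which agrees with 1 − 4 = -3.

H_0 = Z,  H_1 = Z^4.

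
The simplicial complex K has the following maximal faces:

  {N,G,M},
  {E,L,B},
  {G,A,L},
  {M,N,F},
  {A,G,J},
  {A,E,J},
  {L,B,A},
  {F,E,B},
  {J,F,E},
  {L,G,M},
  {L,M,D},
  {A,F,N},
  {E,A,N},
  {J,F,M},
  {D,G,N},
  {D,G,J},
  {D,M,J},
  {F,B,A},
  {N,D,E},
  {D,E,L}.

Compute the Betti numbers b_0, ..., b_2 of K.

Take the total order A < B < D < E < F < G < J < L < M < N on the vertex set. Then K (dimension 2) consists of the simplices:

  0-simplices (10): A, B, D, E, F, G, J, L, M, N
  1-simplices (30): AB, AE, AF, AG, AJ, AL, AN, BE, BF, BL, DE, DG, DJ, DL, DM, DN, EF, EJ, EL, EN, FJ, FM, FN, GJ, GL, GM, GN, JM, LM, MN
  2-simplices (20): ABF, ABL, AEJ, AEN, AFN, AGJ, AGL, BEF, BEL, DEL, DEN, DGJ, DGN, DJM, DLM, EFJ, FJM, FMN, GLM, GMN

giving chain groups C_0 ≅ Z^10, C_1 ≅ Z^30, C_2 ≅ Z^20.

∂_1: C_1 → C_0 maps an edge to its endpoints' difference, ∂[p,q] = q − p. For instance
  ∂DM = M − D.
This gives a 10×30 integer matrix of rank 9; reducing to Smith normal form yields diagonal entries (1,1,1,1,1,1,1,1,1).

∂_2: C_2 → C_1 sends each 2-simplex [p,q,r] to [q,r] − [p,r] + [p,q]. For instance
  ∂GLM = LM − GM + GL,
  ∂DLM = LM − DM + DL.
The 30×20 boundary matrix has rank 20 and Smith normal form diag(1,1,1,1,1,1,1,1,1,1,1,1,1,1,1,1,1,1,1,2).

Computing H_k = (kernel of ∂_k) / (image of ∂_{k+1}):

  H_0: rank C_0 − rank ∂_1 = 10 − 9 = 1, and the invariant factors of ∂_1 are all 1, so H_0 ≅ Z.
  H_1: rank ker ∂_1 − rank ∂_2 = (30 − 9) − 20 = 1, and ∂_2 has invariant factor 2 > 1, so H_1 ≅ Z × Z/2.
  H_2: rank ker ∂_2 − rank ∂_3 = (20 − 20) − 0 = 0, and there is no ∂_3, so H_2 ≅ 0.

As a check, the Euler characteristic is 10 − 30 + 20 = 0, which agrees with 1 − 1 + 0 = 0.

Hence the Betti numbers are b_0 = 1, b_1 = 1, b_2 = 0.

b_0 = 1, b_1 = 1, b_2 = 0.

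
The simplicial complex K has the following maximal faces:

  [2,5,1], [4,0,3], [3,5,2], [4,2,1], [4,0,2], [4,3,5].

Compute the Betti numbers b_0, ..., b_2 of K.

Take the total order 0 < 1 < 2 < 3 < 4 < 5 on the vertex set. Then K (dimension 2) consists of the simplices:

  0-simplices (6): [0], [1], [2], [3], [4], [5]
  1-simplices (12): [0,2], [0,3], [0,4], [1,2], [1,4], [1,5], [2,3], [2,4], [2,5], [3,4], [3,5], [4,5]
  2-simplices (6): [0,2,4], [0,3,4], [1,2,4], [1,2,5], [2,3,5], [3,4,5]

Hence C_0 ≅ Z^6, C_1 ≅ Z^12, C_2 ≅ Z^6.

∂_1: C_1 → C_0 maps an edge to its endpoints' difference, ∂[p,q] = q − p.
The 6×12 boundary matrix has rank 5 and Smith normal form diag(1,1,1,1,1).

∂_2: C_2 → C_1 sends each 2-simplex [p,q,r] to [q,r] − [p,r] + [p,q]. For instance
  ∂[3,4,5] = [4,5] − [3,5] + [3,4],
  ∂[0,3,4] = [3,4] − [0,4] + [0,3].
As a 12×6 matrix over Z this has rank 6, with invariant factors (1,1,1,1,1,1).

From H_k ≅ ker(∂_k) / im(∂_{k+1}) we obtain:

  H_0: rank C_0 − rank ∂_1 = 6 − 5 = 1, and the invariant factors of ∂_1 are all 1, so H_0 ≅ Z.
  H_1: rank ker ∂_1 − rank ∂_2 = (12 − 5) − 6 = 1, and the invariant factors of ∂_2 are all 1, so H_1 ≅ Z.
  H_2: rank ker ∂_2 − rank ∂_3 = (6 − 6) − 0 = 0, and there is no ∂_3, so H_2 ≅ 0.

As a check, the Euler characteristic is 6 − 12 + 6 = 0, which agrees with 1 − 1 + 0 = 0.
(K is a triangulation of the cylinder S^1 x I.)

Hence the Betti numbers are b_0 = 1, b_1 = 1, b_2 = 0.

b_0 = 1, b_1 = 1, b_2 = 0.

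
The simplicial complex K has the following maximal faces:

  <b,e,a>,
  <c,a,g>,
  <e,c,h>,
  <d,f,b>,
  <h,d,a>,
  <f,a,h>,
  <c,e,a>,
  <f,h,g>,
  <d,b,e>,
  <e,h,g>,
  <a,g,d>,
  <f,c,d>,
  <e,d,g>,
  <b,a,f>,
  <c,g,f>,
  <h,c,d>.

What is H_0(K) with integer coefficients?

We work with the vertex ordering a < b < c < d < e < f < g < h. The simplices of K, each written with vertices in increasing order, are:

  0-simplices (8): a, b, c, d, e, f, g, h
  1-simplices (24): ab, ac, ad, ae, af, ag, ah, bd, be, bf, cd, ce, cf, cg, ch, de, df, dg, dh, eg, eh, fg, fh, gh
  2-simplices (16): abe, abf, ace, acg, adg, adh, afh, bde, bdf, cdf, cdh, ceh, cfg, deg, egh, fgh

Hence C_0 ≅ Z^8, C_1 ≅ Z^24, C_2 ≅ Z^16.

∂_1: C_1 → C_0 sends each edge [p,q] (with p < q) to q − p. For instance
  ∂ab = b − a.
As a 8×24 matrix over Z this has rank 7, with invariant factors (1,1,1,1,1,1,1).

∂_2: C_2 → C_1 acts by ∂[p,q,r] = [q,r] − [p,r] + [p,q]. For instance
  ∂fgh = gh − fh + fg,
  ∂acg = cg − ag + ac.
As a 24×16 matrix over Z this has rank 15, with invariant factors (1,1,1,1,1,1,1,1,1,1,1,1,1,1,1).

Now H_k = ker ∂_k / im ∂_{k+1}, so:

  H_0: rank C_0 − rank ∂_1 = 8 − 7 = 1, and the invariant factors of ∂_1 are all 1, so H_0 ≅ Z.

H_0 ≅ Z.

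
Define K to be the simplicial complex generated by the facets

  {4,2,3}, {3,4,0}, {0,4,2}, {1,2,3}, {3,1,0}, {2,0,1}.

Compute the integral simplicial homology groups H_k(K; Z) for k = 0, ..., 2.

Fix the vertex order 0 < 1 < 2 < 3 < 4 and write every simplex with vertices in increasing order. Then dim K = 2 and the simplices of K are:

  0-simplices (5): [0], [1], [2], [3], [4]
  1-simplices (9): [0,1], [0,2], [0,3], [0,4], [1,2], [1,3], [2,3], [2,4], [3,4]
  2-simplices (6): [0,1,2], [0,1,3], [0,2,4], [0,3,4], [1,2,3], [2,3,4]

giving chain groups C_0 ≅ Z^5, C_1 ≅ Z^9, C_2 ≅ Z^6.

∂_1: C_1 → C_0 is given by ∂[p,q] = [q] − [p].
The 5×9 boundary matrix has rank 4 and Smith normal form diag(1,1,1,1).

Boundary ∂_2: C_2 → C_1 maps a triangle to the signed sum of its edges. For instance
  ∂[1,2,3] = [2,3] − [1,3] + [1,2],
  ∂[0,1,2] = [1,2] − [0,2] + [0,1].
The 9×6 boundary matrix has rank 5 and Smith normal form diag(1,1,1,1,1).

Computing H_k = (kernel of ∂_k) / (image of ∂_{k+1}):

  H_0: rank C_0 − rank ∂_1 = 5 − 4 = 1, and the invariant factors of ∂_1 are all 1, so H_0 = Z.
  H_1: rank ker ∂_1 − rank ∂_2 = (9 − 4) − 5 = 0, and the invariant factors of ∂_2 are all 1, so H_1 = 0.
  H_2: rank ker ∂_2 − rank ∂_3 = (6 − 5) − 0 = 1, and there is no ∂_3, so H_2 = Z.

H_0 = Z,  H_1 = 0,  H_2 = Z.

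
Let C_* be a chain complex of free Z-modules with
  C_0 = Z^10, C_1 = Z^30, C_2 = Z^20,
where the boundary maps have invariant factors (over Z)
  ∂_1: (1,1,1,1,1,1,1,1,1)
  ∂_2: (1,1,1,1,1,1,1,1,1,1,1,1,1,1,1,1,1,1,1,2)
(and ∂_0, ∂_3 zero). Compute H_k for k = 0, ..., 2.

H_0 = Z,  H_1 = Z ⊕ Z/2Z,  H_2 = 0.

H_0: b_0 = 10 − 0 − 9 = 1; torsion from ∂_1 factors > 1: none. So H_0 = Z.
H_1: b_1 = 30 − 9 − 20 = 1; torsion from ∂_2 factors > 1: [2]. So H_1 = Z ⊕ Z/2Z.
H_2: b_2 = 20 − 20 − 0 = 0; torsion from ∂_3 factors > 1: none. So H_2 = 0.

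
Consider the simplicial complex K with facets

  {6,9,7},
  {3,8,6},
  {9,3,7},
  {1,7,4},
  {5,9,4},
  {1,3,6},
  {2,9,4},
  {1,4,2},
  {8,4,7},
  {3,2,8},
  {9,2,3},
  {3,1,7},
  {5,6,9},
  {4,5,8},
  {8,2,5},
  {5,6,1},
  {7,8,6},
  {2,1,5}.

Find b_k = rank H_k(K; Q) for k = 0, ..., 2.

b_0 = 1, b_1 = 1, b_2 = 0.

Fix the vertex order 1 < 2 < 3 < 4 < 5 < 6 < 7 < 8 < 9 and write every simplex with vertices in increasing order. Then dim K = 2 and the simplices of K are:

  0-simplices (9): [1], [2], [3], [4], [5], [6], [7], [8], [9]
  1-simplices (27): (27 of them)
  2-simplices (18): [1,2,4], [1,2,5], [1,3,6], [1,3,7], [1,4,7], [1,5,6], [2,3,8], [2,3,9], [2,4,9], [2,5,8], [3,6,8], [3,7,9], [4,5,8], [4,5,9], [4,7,8], [5,6,9], [6,7,8], [6,7,9]

so the chain groups are C_0 ≅ Z^9, C_1 ≅ Z^27, C_2 ≅ Z^18.

The boundary map ∂_1: C_1 → C_0 is given by ∂[p,q] = [q] − [p]. For instance
  ∂[5,9] = [9] − [5].
As a 9×27 matrix over Z this has rank 8, with invariant factors (1,1,1,1,1,1,1,1).

Boundary ∂_2: C_2 → C_1 acts by ∂[p,q,r] = [q,r] − [p,r] + [p,q]. For instance
  ∂[2,5,8] = [5,8] − [2,8] + [2,5],
  ∂[2,3,8] = [3,8] − [2,8] + [2,3].
The 27×18 boundary matrix has rank 18 and Smith normal form diag(1,1,1,1,1,1,1,1,1,1,1,1,1,1,1,1,1,2).

From H_k ≅ ker(∂_k) / im(∂_{k+1}) we obtain:

  H_0: rank C_0 − rank ∂_1 = 9 − 8 = 1, and the invariant factors of ∂_1 are all 1, so H_0 ≅ Z.
  H_1: rank ker ∂_1 − rank ∂_2 = (27 − 8) − 18 = 1, and ∂_2 has invariant factor 2 > 1, so H_1 ≅ Z ⊕ Z/2Z.
  H_2: rank ker ∂_2 − rank ∂_3 = (18 − 18) − 0 = 0, and there is no ∂_3, so H_2 ≅ 0.

As a check, the Euler characteristic is 9 − 27 + 18 = 0, which agrees with 1 − 1 + 0 = 0.
(K is a triangulation of the Klein bottle.)

Hence the Betti numbers are b_0 = 1, b_1 = 1, b_2 = 0.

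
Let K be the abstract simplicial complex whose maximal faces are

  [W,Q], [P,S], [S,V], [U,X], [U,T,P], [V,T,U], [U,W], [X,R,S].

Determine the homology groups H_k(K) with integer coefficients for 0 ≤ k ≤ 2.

H_0 = Z,  H_1 = Z^2,  H_2 = 0.

Order the vertices as P < Q < R < S < T < U < V < W < X. Listing each simplex with vertices in this order, K has dimension 2 with simplices:

  0-simplices (9): P, Q, R, S, T, U, V, W, X
  1-simplices (13): PS, PT, PU, QW, RS, RX, SV, SX, TU, TV, UV, UW, UX
  2-simplices (3): PTU, RSX, TUV

Hence C_0 ≅ Z^9, C_1 ≅ Z^13, C_2 ≅ Z^3.

∂_1: C_1 → C_0 maps an edge to its endpoints' difference, ∂[p,q] = q − p.
The 9×13 boundary matrix has rank 8 and Smith normal form diag(1,1,1,1,1,1,1,1).

Boundary ∂_2: C_2 → C_1 maps a triangle to the signed sum of its edges. For instance
  ∂TUV = UV − TV + TU,
  ∂RSX = SX − RX + RS.
As a 13×3 matrix over Z this has rank 3, with invariant factors (1,1,1).

Computing H_k = (kernel of ∂_k) / (image of ∂_{k+1}):

  H_0: rank C_0 − rank ∂_1 = 9 − 8 = 1, and the invariant factors of ∂_1 are all 1, so H_0 = Z.
  H_1: rank ker ∂_1 − rank ∂_2 = (13 − 8) − 3 = 2, and the invariant factors of ∂_2 are all 1, so H_1 = Z^2.
  H_2: rank ker ∂_2 − rank ∂_3 = (3 − 3) − 0 = 0, and there is no ∂_3, so H_2 = 0.

As a check, the Euler characteristic is 9 − 13 + 3 = -1, which agrees with 1 − 2 + 0 = -1.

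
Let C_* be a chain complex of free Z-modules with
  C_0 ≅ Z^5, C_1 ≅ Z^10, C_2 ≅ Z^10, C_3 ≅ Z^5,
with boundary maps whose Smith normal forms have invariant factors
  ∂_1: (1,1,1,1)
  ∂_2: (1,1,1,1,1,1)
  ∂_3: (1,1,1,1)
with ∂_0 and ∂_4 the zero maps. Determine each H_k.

H_0 ≅ Z,  H_1 = 0,  H_2 = 0,  H_3 ≅ Z.

H_0: b_0 = 5 − 0 − 4 = 1; torsion from ∂_1 factors > 1: none. So H_0 ≅ Z.
H_1: b_1 = 10 − 4 − 6 = 0; torsion from ∂_2 factors > 1: none. So H_1 ≅ 0.
H_2: b_2 = 10 − 6 − 4 = 0; torsion from ∂_3 factors > 1: none. So H_2 ≅ 0.
H_3: b_3 = 5 − 4 − 0 = 1; torsion from ∂_4 factors > 1: none. So H_3 ≅ Z.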